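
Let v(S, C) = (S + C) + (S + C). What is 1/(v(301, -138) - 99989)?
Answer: -1/99663 ≈ -1.0034e-5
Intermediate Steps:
v(S, C) = 2*C + 2*S (v(S, C) = (C + S) + (C + S) = 2*C + 2*S)
1/(v(301, -138) - 99989) = 1/((2*(-138) + 2*301) - 99989) = 1/((-276 + 602) - 99989) = 1/(326 - 99989) = 1/(-99663) = -1/99663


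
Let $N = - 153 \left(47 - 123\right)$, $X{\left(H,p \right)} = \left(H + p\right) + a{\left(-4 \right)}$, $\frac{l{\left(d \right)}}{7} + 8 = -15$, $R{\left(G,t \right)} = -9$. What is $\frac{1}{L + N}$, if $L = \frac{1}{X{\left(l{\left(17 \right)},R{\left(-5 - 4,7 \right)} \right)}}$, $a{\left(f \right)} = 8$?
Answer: $\frac{162}{1883735} \approx 8.5999 \cdot 10^{-5}$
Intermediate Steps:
$l{\left(d \right)} = -161$ ($l{\left(d \right)} = -56 + 7 \left(-15\right) = -56 - 105 = -161$)
$X{\left(H,p \right)} = 8 + H + p$ ($X{\left(H,p \right)} = \left(H + p\right) + 8 = 8 + H + p$)
$N = 11628$ ($N = \left(-153\right) \left(-76\right) = 11628$)
$L = - \frac{1}{162}$ ($L = \frac{1}{8 - 161 - 9} = \frac{1}{-162} = - \frac{1}{162} \approx -0.0061728$)
$\frac{1}{L + N} = \frac{1}{- \frac{1}{162} + 11628} = \frac{1}{\frac{1883735}{162}} = \frac{162}{1883735}$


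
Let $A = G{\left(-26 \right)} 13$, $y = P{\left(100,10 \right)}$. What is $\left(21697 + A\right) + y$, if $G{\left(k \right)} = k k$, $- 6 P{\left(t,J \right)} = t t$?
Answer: $\frac{86455}{3} \approx 28818.0$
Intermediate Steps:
$P{\left(t,J \right)} = - \frac{t^{2}}{6}$ ($P{\left(t,J \right)} = - \frac{t t}{6} = - \frac{t^{2}}{6}$)
$G{\left(k \right)} = k^{2}$
$y = - \frac{5000}{3}$ ($y = - \frac{100^{2}}{6} = \left(- \frac{1}{6}\right) 10000 = - \frac{5000}{3} \approx -1666.7$)
$A = 8788$ ($A = \left(-26\right)^{2} \cdot 13 = 676 \cdot 13 = 8788$)
$\left(21697 + A\right) + y = \left(21697 + 8788\right) - \frac{5000}{3} = 30485 - \frac{5000}{3} = \frac{86455}{3}$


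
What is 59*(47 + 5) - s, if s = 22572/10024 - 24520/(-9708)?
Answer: 18630708875/6082062 ≈ 3063.2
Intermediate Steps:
s = 29057341/6082062 (s = 22572*(1/10024) - 24520*(-1/9708) = 5643/2506 + 6130/2427 = 29057341/6082062 ≈ 4.7775)
59*(47 + 5) - s = 59*(47 + 5) - 1*29057341/6082062 = 59*52 - 29057341/6082062 = 3068 - 29057341/6082062 = 18630708875/6082062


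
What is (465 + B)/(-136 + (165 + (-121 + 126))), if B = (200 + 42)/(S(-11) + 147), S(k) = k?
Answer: 31741/2312 ≈ 13.729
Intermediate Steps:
B = 121/68 (B = (200 + 42)/(-11 + 147) = 242/136 = 242*(1/136) = 121/68 ≈ 1.7794)
(465 + B)/(-136 + (165 + (-121 + 126))) = (465 + 121/68)/(-136 + (165 + (-121 + 126))) = 31741/(68*(-136 + (165 + 5))) = 31741/(68*(-136 + 170)) = (31741/68)/34 = (31741/68)*(1/34) = 31741/2312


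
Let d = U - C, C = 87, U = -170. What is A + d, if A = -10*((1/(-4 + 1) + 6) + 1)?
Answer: -971/3 ≈ -323.67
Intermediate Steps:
d = -257 (d = -170 - 1*87 = -170 - 87 = -257)
A = -200/3 (A = -10*((1/(-3) + 6) + 1) = -10*((-⅓ + 6) + 1) = -10*(17/3 + 1) = -10*20/3 = -200/3 ≈ -66.667)
A + d = -200/3 - 257 = -971/3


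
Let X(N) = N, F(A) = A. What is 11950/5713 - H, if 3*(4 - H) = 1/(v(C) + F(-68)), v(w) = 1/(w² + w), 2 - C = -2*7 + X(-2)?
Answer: -254177292/132855815 ≈ -1.9132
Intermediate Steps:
C = 18 (C = 2 - (-2*7 - 2) = 2 - (-14 - 2) = 2 - 1*(-16) = 2 + 16 = 18)
v(w) = 1/(w + w²)
H = 93134/23255 (H = 4 - 1/(3*(1/(18*(1 + 18)) - 68)) = 4 - 1/(3*((1/18)/19 - 68)) = 4 - 1/(3*((1/18)*(1/19) - 68)) = 4 - 1/(3*(1/342 - 68)) = 4 - 1/(3*(-23255/342)) = 4 - ⅓*(-342/23255) = 4 + 114/23255 = 93134/23255 ≈ 4.0049)
11950/5713 - H = 11950/5713 - 1*93134/23255 = 11950*(1/5713) - 93134/23255 = 11950/5713 - 93134/23255 = -254177292/132855815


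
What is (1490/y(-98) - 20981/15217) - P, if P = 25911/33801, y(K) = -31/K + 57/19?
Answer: 4983115578416/11144246035 ≈ 447.15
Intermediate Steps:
y(K) = 3 - 31/K (y(K) = -31/K + 57*(1/19) = -31/K + 3 = 3 - 31/K)
P = 8637/11267 (P = 25911*(1/33801) = 8637/11267 ≈ 0.76657)
(1490/y(-98) - 20981/15217) - P = (1490/(3 - 31/(-98)) - 20981/15217) - 1*8637/11267 = (1490/(3 - 31*(-1/98)) - 20981*1/15217) - 8637/11267 = (1490/(3 + 31/98) - 20981/15217) - 8637/11267 = (1490/(325/98) - 20981/15217) - 8637/11267 = (1490*(98/325) - 20981/15217) - 8637/11267 = (29204/65 - 20981/15217) - 8637/11267 = 443033503/989105 - 8637/11267 = 4983115578416/11144246035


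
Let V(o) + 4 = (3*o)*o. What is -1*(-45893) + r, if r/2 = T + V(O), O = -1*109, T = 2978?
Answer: 123127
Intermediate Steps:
O = -109
V(o) = -4 + 3*o**2 (V(o) = -4 + (3*o)*o = -4 + 3*o**2)
r = 77234 (r = 2*(2978 + (-4 + 3*(-109)**2)) = 2*(2978 + (-4 + 3*11881)) = 2*(2978 + (-4 + 35643)) = 2*(2978 + 35639) = 2*38617 = 77234)
-1*(-45893) + r = -1*(-45893) + 77234 = 45893 + 77234 = 123127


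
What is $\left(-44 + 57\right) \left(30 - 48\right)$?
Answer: $-234$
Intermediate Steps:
$\left(-44 + 57\right) \left(30 - 48\right) = 13 \left(30 - 48\right) = 13 \left(-18\right) = -234$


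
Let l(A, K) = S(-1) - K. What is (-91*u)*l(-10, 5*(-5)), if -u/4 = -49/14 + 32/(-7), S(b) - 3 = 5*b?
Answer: -67574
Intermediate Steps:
S(b) = 3 + 5*b
u = 226/7 (u = -4*(-49/14 + 32/(-7)) = -4*(-49*1/14 + 32*(-1/7)) = -4*(-7/2 - 32/7) = -4*(-113/14) = 226/7 ≈ 32.286)
l(A, K) = -2 - K (l(A, K) = (3 + 5*(-1)) - K = (3 - 5) - K = -2 - K)
(-91*u)*l(-10, 5*(-5)) = (-91*226/7)*(-2 - 5*(-5)) = -2938*(-2 - 1*(-25)) = -2938*(-2 + 25) = -2938*23 = -67574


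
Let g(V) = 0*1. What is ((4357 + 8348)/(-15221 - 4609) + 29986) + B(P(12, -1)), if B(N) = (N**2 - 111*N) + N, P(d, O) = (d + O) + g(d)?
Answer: 38200987/1322 ≈ 28896.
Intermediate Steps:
g(V) = 0
P(d, O) = O + d (P(d, O) = (d + O) + 0 = (O + d) + 0 = O + d)
B(N) = N**2 - 110*N
((4357 + 8348)/(-15221 - 4609) + 29986) + B(P(12, -1)) = ((4357 + 8348)/(-15221 - 4609) + 29986) + (-1 + 12)*(-110 + (-1 + 12)) = (12705/(-19830) + 29986) + 11*(-110 + 11) = (12705*(-1/19830) + 29986) + 11*(-99) = (-847/1322 + 29986) - 1089 = 39640645/1322 - 1089 = 38200987/1322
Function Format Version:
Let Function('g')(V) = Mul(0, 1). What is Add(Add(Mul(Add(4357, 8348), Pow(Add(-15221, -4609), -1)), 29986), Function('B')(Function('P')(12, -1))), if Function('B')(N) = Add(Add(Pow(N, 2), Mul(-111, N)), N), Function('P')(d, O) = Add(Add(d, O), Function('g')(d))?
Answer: Rational(38200987, 1322) ≈ 28896.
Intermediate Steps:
Function('g')(V) = 0
Function('P')(d, O) = Add(O, d) (Function('P')(d, O) = Add(Add(d, O), 0) = Add(Add(O, d), 0) = Add(O, d))
Function('B')(N) = Add(Pow(N, 2), Mul(-110, N))
Add(Add(Mul(Add(4357, 8348), Pow(Add(-15221, -4609), -1)), 29986), Function('B')(Function('P')(12, -1))) = Add(Add(Mul(Add(4357, 8348), Pow(Add(-15221, -4609), -1)), 29986), Mul(Add(-1, 12), Add(-110, Add(-1, 12)))) = Add(Add(Mul(12705, Pow(-19830, -1)), 29986), Mul(11, Add(-110, 11))) = Add(Add(Mul(12705, Rational(-1, 19830)), 29986), Mul(11, -99)) = Add(Add(Rational(-847, 1322), 29986), -1089) = Add(Rational(39640645, 1322), -1089) = Rational(38200987, 1322)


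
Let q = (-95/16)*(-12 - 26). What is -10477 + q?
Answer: -82011/8 ≈ -10251.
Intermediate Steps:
q = 1805/8 (q = -95*1/16*(-38) = -95/16*(-38) = 1805/8 ≈ 225.63)
-10477 + q = -10477 + 1805/8 = -82011/8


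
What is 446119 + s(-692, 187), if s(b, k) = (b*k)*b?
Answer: 89993687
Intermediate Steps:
s(b, k) = k*b²
446119 + s(-692, 187) = 446119 + 187*(-692)² = 446119 + 187*478864 = 446119 + 89547568 = 89993687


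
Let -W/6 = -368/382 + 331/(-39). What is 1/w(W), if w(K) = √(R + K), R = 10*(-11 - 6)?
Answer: -I*√174626907/140658 ≈ -0.093949*I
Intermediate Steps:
R = -170 (R = 10*(-17) = -170)
W = 140794/2483 (W = -6*(-368/382 + 331/(-39)) = -6*(-368*1/382 + 331*(-1/39)) = -6*(-184/191 - 331/39) = -6*(-70397/7449) = 140794/2483 ≈ 56.703)
w(K) = √(-170 + K)
1/w(W) = 1/(√(-170 + 140794/2483)) = 1/(√(-281316/2483)) = 1/(2*I*√174626907/2483) = -I*√174626907/140658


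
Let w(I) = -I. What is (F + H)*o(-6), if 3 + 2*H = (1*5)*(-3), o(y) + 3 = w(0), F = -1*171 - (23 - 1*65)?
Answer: 414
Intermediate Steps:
F = -129 (F = -171 - (23 - 65) = -171 - 1*(-42) = -171 + 42 = -129)
o(y) = -3 (o(y) = -3 - 1*0 = -3 + 0 = -3)
H = -9 (H = -3/2 + ((1*5)*(-3))/2 = -3/2 + (5*(-3))/2 = -3/2 + (½)*(-15) = -3/2 - 15/2 = -9)
(F + H)*o(-6) = (-129 - 9)*(-3) = -138*(-3) = 414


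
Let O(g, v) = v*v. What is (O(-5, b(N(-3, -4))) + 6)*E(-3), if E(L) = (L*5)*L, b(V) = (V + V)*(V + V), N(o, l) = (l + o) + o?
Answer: 7200270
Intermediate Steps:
N(o, l) = l + 2*o
b(V) = 4*V**2 (b(V) = (2*V)*(2*V) = 4*V**2)
E(L) = 5*L**2 (E(L) = (5*L)*L = 5*L**2)
O(g, v) = v**2
(O(-5, b(N(-3, -4))) + 6)*E(-3) = ((4*(-4 + 2*(-3))**2)**2 + 6)*(5*(-3)**2) = ((4*(-4 - 6)**2)**2 + 6)*(5*9) = ((4*(-10)**2)**2 + 6)*45 = ((4*100)**2 + 6)*45 = (400**2 + 6)*45 = (160000 + 6)*45 = 160006*45 = 7200270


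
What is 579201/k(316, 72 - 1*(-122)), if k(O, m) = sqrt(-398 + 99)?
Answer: -579201*I*sqrt(299)/299 ≈ -33496.0*I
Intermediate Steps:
k(O, m) = I*sqrt(299) (k(O, m) = sqrt(-299) = I*sqrt(299))
579201/k(316, 72 - 1*(-122)) = 579201/((I*sqrt(299))) = 579201*(-I*sqrt(299)/299) = -579201*I*sqrt(299)/299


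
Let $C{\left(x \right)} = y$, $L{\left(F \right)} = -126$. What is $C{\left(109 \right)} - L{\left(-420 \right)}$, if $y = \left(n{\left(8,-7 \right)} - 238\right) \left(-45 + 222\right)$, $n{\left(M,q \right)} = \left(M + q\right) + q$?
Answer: $-43062$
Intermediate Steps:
$n{\left(M,q \right)} = M + 2 q$
$y = -43188$ ($y = \left(\left(8 + 2 \left(-7\right)\right) - 238\right) \left(-45 + 222\right) = \left(\left(8 - 14\right) - 238\right) 177 = \left(-6 - 238\right) 177 = \left(-244\right) 177 = -43188$)
$C{\left(x \right)} = -43188$
$C{\left(109 \right)} - L{\left(-420 \right)} = -43188 - -126 = -43188 + 126 = -43062$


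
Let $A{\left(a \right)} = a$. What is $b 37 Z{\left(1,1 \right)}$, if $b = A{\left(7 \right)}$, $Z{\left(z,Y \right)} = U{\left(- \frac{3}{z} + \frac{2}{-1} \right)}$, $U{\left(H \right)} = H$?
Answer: $-1295$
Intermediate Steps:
$Z{\left(z,Y \right)} = -2 - \frac{3}{z}$ ($Z{\left(z,Y \right)} = - \frac{3}{z} + \frac{2}{-1} = - \frac{3}{z} + 2 \left(-1\right) = - \frac{3}{z} - 2 = -2 - \frac{3}{z}$)
$b = 7$
$b 37 Z{\left(1,1 \right)} = 7 \cdot 37 \left(-2 - \frac{3}{1}\right) = 259 \left(-2 - 3\right) = 259 \left(-5\right) = -1295$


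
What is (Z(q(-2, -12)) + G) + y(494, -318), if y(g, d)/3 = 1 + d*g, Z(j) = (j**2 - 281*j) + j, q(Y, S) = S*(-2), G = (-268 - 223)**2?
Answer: -236336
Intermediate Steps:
G = 241081 (G = (-491)**2 = 241081)
q(Y, S) = -2*S
Z(j) = j**2 - 280*j
y(g, d) = 3 + 3*d*g (y(g, d) = 3*(1 + d*g) = 3 + 3*d*g)
(Z(q(-2, -12)) + G) + y(494, -318) = ((-2*(-12))*(-280 - 2*(-12)) + 241081) + (3 + 3*(-318)*494) = (24*(-280 + 24) + 241081) + (3 - 471276) = (24*(-256) + 241081) - 471273 = (-6144 + 241081) - 471273 = 234937 - 471273 = -236336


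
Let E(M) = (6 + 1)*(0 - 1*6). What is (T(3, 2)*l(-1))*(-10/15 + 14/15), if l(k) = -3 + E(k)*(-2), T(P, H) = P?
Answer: 324/5 ≈ 64.800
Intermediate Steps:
E(M) = -42 (E(M) = 7*(0 - 6) = 7*(-6) = -42)
l(k) = 81 (l(k) = -3 - 42*(-2) = -3 + 84 = 81)
(T(3, 2)*l(-1))*(-10/15 + 14/15) = (3*81)*(-10/15 + 14/15) = 243*(-10*1/15 + 14*(1/15)) = 243*(-⅔ + 14/15) = 243*(4/15) = 324/5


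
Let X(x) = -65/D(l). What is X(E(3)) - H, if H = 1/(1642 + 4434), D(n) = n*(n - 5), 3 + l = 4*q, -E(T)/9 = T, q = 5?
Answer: -49393/154938 ≈ -0.31879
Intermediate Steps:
E(T) = -9*T
l = 17 (l = -3 + 4*5 = -3 + 20 = 17)
D(n) = n*(-5 + n)
X(x) = -65/204 (X(x) = -65*1/(17*(-5 + 17)) = -65/(17*12) = -65/204)
H = 1/6076 ≈ 0.00016458
X(E(3)) - H = -65/204 - 1*1/6076 = -65/204 - 1/6076 = -49393/154938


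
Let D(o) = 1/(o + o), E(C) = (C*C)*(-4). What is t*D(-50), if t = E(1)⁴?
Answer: -64/25 ≈ -2.5600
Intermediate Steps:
E(C) = -4*C² (E(C) = C²*(-4) = -4*C²)
D(o) = 1/(2*o)
t = 256 (t = (-4*1²)⁴ = (-4*1)⁴ = (-4)⁴ = 256)
t*D(-50) = 256*((½)/(-50)) = 256*((½)*(-1/50)) = 256*(-1/100) = -64/25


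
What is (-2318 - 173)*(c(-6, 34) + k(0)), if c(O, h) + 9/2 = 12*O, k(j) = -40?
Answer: 580403/2 ≈ 2.9020e+5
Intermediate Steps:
c(O, h) = -9/2 + 12*O
(-2318 - 173)*(c(-6, 34) + k(0)) = (-2318 - 173)*((-9/2 + 12*(-6)) - 40) = -2491*((-9/2 - 72) - 40) = -2491*(-153/2 - 40) = -2491*(-233/2) = 580403/2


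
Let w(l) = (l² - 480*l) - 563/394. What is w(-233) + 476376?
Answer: 253146407/394 ≈ 6.4250e+5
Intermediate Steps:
w(l) = -563/394 + l² - 480*l (w(l) = (l² - 480*l) - 563*1/394 = (l² - 480*l) - 563/394 = -563/394 + l² - 480*l)
w(-233) + 476376 = (-563/394 + (-233)² - 480*(-233)) + 476376 = (-563/394 + 54289 + 111840) + 476376 = 65454263/394 + 476376 = 253146407/394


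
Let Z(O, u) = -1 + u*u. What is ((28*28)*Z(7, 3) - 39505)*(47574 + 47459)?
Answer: -3158231689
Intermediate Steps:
Z(O, u) = -1 + u**2
((28*28)*Z(7, 3) - 39505)*(47574 + 47459) = ((28*28)*(-1 + 3**2) - 39505)*(47574 + 47459) = (784*(-1 + 9) - 39505)*95033 = (784*8 - 39505)*95033 = (6272 - 39505)*95033 = -33233*95033 = -3158231689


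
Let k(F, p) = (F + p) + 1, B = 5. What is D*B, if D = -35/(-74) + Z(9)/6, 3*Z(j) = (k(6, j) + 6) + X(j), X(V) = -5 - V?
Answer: 3055/666 ≈ 4.5871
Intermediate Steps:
k(F, p) = 1 + F + p
Z(j) = 8/3 (Z(j) = (((1 + 6 + j) + 6) + (-5 - j))/3 = (((7 + j) + 6) + (-5 - j))/3 = ((13 + j) + (-5 - j))/3 = (⅓)*8 = 8/3)
D = 611/666 (D = -35/(-74) + (8/3)/6 = -35*(-1/74) + (8/3)*(⅙) = 35/74 + 4/9 = 611/666 ≈ 0.91742)
D*B = (611/666)*5 = 3055/666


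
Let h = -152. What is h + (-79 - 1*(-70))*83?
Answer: -899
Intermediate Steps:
h + (-79 - 1*(-70))*83 = -152 + (-79 - 1*(-70))*83 = -152 + (-79 + 70)*83 = -152 - 9*83 = -152 - 747 = -899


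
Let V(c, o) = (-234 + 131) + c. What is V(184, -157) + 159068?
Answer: 159149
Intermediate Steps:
V(c, o) = -103 + c
V(184, -157) + 159068 = (-103 + 184) + 159068 = 81 + 159068 = 159149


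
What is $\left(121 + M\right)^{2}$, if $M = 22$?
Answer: $20449$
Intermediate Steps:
$\left(121 + M\right)^{2} = \left(121 + 22\right)^{2} = 143^{2} = 20449$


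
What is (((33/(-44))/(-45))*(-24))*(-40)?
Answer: 16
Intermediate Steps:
(((33/(-44))/(-45))*(-24))*(-40) = (((33*(-1/44))*(-1/45))*(-24))*(-40) = (-¾*(-1/45)*(-24))*(-40) = ((1/60)*(-24))*(-40) = -⅖*(-40) = 16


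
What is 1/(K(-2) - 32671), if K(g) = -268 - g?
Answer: -1/32937 ≈ -3.0361e-5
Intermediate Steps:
1/(K(-2) - 32671) = 1/((-268 - 1*(-2)) - 32671) = 1/((-268 + 2) - 32671) = 1/(-266 - 32671) = 1/(-32937) = -1/32937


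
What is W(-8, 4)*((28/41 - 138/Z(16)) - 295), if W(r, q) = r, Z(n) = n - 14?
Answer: 119168/41 ≈ 2906.5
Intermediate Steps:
Z(n) = -14 + n
W(-8, 4)*((28/41 - 138/Z(16)) - 295) = -8*((28/41 - 138/(-14 + 16)) - 295) = -8*((28*(1/41) - 138/2) - 295) = -8*((28/41 - 138*1/2) - 295) = -8*((28/41 - 69) - 295) = -8*(-2801/41 - 295) = -8*(-14896/41) = 119168/41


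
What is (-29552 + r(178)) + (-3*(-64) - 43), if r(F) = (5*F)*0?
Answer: -29403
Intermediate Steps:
r(F) = 0
(-29552 + r(178)) + (-3*(-64) - 43) = (-29552 + 0) + (-3*(-64) - 43) = -29552 + (192 - 43) = -29552 + 149 = -29403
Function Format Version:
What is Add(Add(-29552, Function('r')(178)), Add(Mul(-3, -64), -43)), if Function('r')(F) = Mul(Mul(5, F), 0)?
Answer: -29403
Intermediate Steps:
Function('r')(F) = 0
Add(Add(-29552, Function('r')(178)), Add(Mul(-3, -64), -43)) = Add(Add(-29552, 0), Add(Mul(-3, -64), -43)) = Add(-29552, Add(192, -43)) = Add(-29552, 149) = -29403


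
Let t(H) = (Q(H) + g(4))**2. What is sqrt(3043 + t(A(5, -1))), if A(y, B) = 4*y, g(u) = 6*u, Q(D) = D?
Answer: sqrt(4979) ≈ 70.562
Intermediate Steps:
t(H) = (24 + H)**2 (t(H) = (H + 6*4)**2 = (H + 24)**2 = (24 + H)**2)
sqrt(3043 + t(A(5, -1))) = sqrt(3043 + (24 + 4*5)**2) = sqrt(3043 + (24 + 20)**2) = sqrt(3043 + 44**2) = sqrt(3043 + 1936) = sqrt(4979)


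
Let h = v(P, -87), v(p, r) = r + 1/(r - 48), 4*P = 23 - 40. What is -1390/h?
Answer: 93825/5873 ≈ 15.976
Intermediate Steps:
P = -17/4 (P = (23 - 40)/4 = (¼)*(-17) = -17/4 ≈ -4.2500)
v(p, r) = r + 1/(-48 + r)
h = -11746/135 (h = (1 + (-87)² - 48*(-87))/(-48 - 87) = (1 + 7569 + 4176)/(-135) = -1/135*11746 = -11746/135 ≈ -87.007)
-1390/h = -1390/(-11746/135) = -1390*(-135/11746) = 93825/5873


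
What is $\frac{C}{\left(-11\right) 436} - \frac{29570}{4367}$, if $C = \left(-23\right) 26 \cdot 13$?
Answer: $- \frac{4903121}{952006} \approx -5.1503$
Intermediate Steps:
$C = -7774$ ($C = \left(-598\right) 13 = -7774$)
$\frac{C}{\left(-11\right) 436} - \frac{29570}{4367} = - \frac{7774}{\left(-11\right) 436} - \frac{29570}{4367} = - \frac{7774}{-4796} - \frac{29570}{4367} = \left(-7774\right) \left(- \frac{1}{4796}\right) - \frac{29570}{4367} = \frac{3887}{2398} - \frac{29570}{4367} = - \frac{4903121}{952006}$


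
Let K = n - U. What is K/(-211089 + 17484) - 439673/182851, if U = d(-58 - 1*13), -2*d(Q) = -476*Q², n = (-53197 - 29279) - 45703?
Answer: 157691717222/35400867855 ≈ 4.4545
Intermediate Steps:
n = -128179 (n = -82476 - 45703 = -128179)
d(Q) = 238*Q² (d(Q) = -(-238)*Q² = 238*Q²)
U = 1199758 (U = 238*(-58 - 1*13)² = 238*(-58 - 13)² = 238*(-71)² = 238*5041 = 1199758)
K = -1327937 (K = -128179 - 1*1199758 = -128179 - 1199758 = -1327937)
K/(-211089 + 17484) - 439673/182851 = -1327937/(-211089 + 17484) - 439673/182851 = -1327937/(-193605) - 439673*1/182851 = -1327937*(-1/193605) - 439673/182851 = 1327937/193605 - 439673/182851 = 157691717222/35400867855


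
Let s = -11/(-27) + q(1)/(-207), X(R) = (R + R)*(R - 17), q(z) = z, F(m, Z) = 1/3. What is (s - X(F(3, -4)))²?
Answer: 51122500/385641 ≈ 132.56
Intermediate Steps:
F(m, Z) = ⅓
X(R) = 2*R*(-17 + R) (X(R) = (2*R)*(-17 + R) = 2*R*(-17 + R))
s = 250/621 (s = -11/(-27) + 1/(-207) = -11*(-1/27) + 1*(-1/207) = 11/27 - 1/207 = 250/621 ≈ 0.40258)
(s - X(F(3, -4)))² = (250/621 - 2*(-17 + ⅓)/3)² = (250/621 - 2*(-50)/(3*3))² = (250/621 - 1*(-100/9))² = (250/621 + 100/9)² = (7150/621)² = 51122500/385641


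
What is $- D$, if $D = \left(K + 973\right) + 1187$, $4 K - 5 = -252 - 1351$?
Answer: $- \frac{3521}{2} \approx -1760.5$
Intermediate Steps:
$K = - \frac{799}{2}$ ($K = \frac{5}{4} + \frac{-252 - 1351}{4} = \frac{5}{4} + \frac{1}{4} \left(-1603\right) = \frac{5}{4} - \frac{1603}{4} = - \frac{799}{2} \approx -399.5$)
$D = \frac{3521}{2}$ ($D = \left(- \frac{799}{2} + 973\right) + 1187 = \frac{1147}{2} + 1187 = \frac{3521}{2} \approx 1760.5$)
$- D = \left(-1\right) \frac{3521}{2} = - \frac{3521}{2}$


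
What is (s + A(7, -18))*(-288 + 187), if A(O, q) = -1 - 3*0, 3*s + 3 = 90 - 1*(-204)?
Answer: -9696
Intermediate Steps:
s = 97 (s = -1 + (90 - 1*(-204))/3 = -1 + (90 + 204)/3 = -1 + (⅓)*294 = -1 + 98 = 97)
A(O, q) = -1 (A(O, q) = -1 + 0 = -1)
(s + A(7, -18))*(-288 + 187) = (97 - 1)*(-288 + 187) = 96*(-101) = -9696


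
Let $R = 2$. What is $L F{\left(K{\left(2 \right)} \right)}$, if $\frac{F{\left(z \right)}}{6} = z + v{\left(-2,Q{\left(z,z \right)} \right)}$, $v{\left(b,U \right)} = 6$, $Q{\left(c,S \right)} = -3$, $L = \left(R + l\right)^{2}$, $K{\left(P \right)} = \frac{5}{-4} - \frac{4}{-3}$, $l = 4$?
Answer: $1314$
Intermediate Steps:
$K{\left(P \right)} = \frac{1}{12}$ ($K{\left(P \right)} = 5 \left(- \frac{1}{4}\right) - - \frac{4}{3} = - \frac{5}{4} + \frac{4}{3} = \frac{1}{12}$)
$L = 36$ ($L = \left(2 + 4\right)^{2} = 6^{2} = 36$)
$F{\left(z \right)} = 36 + 6 z$ ($F{\left(z \right)} = 6 \left(z + 6\right) = 6 \left(6 + z\right) = 36 + 6 z$)
$L F{\left(K{\left(2 \right)} \right)} = 36 \left(36 + 6 \cdot \frac{1}{12}\right) = 36 \left(36 + \frac{1}{2}\right) = 36 \cdot \frac{73}{2} = 1314$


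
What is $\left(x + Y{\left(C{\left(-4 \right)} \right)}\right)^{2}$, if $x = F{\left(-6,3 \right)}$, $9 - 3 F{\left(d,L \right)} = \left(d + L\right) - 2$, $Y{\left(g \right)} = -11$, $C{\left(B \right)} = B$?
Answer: $\frac{361}{9} \approx 40.111$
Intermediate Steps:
$F{\left(d,L \right)} = \frac{11}{3} - \frac{L}{3} - \frac{d}{3}$ ($F{\left(d,L \right)} = 3 - \frac{\left(d + L\right) - 2}{3} = 3 - \frac{\left(L + d\right) - 2}{3} = 3 - \frac{-2 + L + d}{3} = 3 - \left(- \frac{2}{3} + \frac{L}{3} + \frac{d}{3}\right) = \frac{11}{3} - \frac{L}{3} - \frac{d}{3}$)
$x = \frac{14}{3}$ ($x = \frac{11}{3} - 1 - -2 = \frac{11}{3} - 1 + 2 = \frac{14}{3} \approx 4.6667$)
$\left(x + Y{\left(C{\left(-4 \right)} \right)}\right)^{2} = \left(\frac{14}{3} - 11\right)^{2} = \left(- \frac{19}{3}\right)^{2} = \frac{361}{9}$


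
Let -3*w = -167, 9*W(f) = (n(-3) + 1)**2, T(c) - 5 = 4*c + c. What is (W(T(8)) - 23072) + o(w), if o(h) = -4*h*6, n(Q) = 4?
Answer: -219647/9 ≈ -24405.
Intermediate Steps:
T(c) = 5 + 5*c (T(c) = 5 + (4*c + c) = 5 + 5*c)
W(f) = 25/9 (W(f) = (4 + 1)**2/9 = (1/9)*5**2 = (1/9)*25 = 25/9)
w = 167/3 (w = -1/3*(-167) = 167/3 ≈ 55.667)
o(h) = -24*h
(W(T(8)) - 23072) + o(w) = (25/9 - 23072) - 24*167/3 = -207623/9 - 1336 = -219647/9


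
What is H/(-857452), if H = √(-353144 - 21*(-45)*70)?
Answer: -I*√286994/857452 ≈ -0.00062478*I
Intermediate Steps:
H = I*√286994 (H = √(-353144 + 945*70) = √(-353144 + 66150) = √(-286994) = I*√286994 ≈ 535.72*I)
H/(-857452) = (I*√286994)/(-857452) = (I*√286994)*(-1/857452) = -I*√286994/857452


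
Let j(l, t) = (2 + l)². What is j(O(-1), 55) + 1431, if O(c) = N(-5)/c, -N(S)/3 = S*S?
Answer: 7360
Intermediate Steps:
N(S) = -3*S² (N(S) = -3*S*S = -3*S²)
O(c) = -75/c (O(c) = (-3*(-5)²)/c = (-3*25)/c = -75/c)
j(O(-1), 55) + 1431 = (2 - 75/(-1))² + 1431 = (2 - 75*(-1))² + 1431 = (2 + 75)² + 1431 = 77² + 1431 = 5929 + 1431 = 7360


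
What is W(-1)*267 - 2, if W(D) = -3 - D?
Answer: -536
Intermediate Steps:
W(-1)*267 - 2 = (-3 - 1*(-1))*267 - 2 = (-3 + 1)*267 - 2 = -2*267 - 2 = -534 - 2 = -536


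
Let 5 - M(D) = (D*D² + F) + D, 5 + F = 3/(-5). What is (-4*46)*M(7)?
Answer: 312248/5 ≈ 62450.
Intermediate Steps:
F = -28/5 (F = -5 + 3/(-5) = -5 + 3*(-⅕) = -5 - ⅗ = -28/5 ≈ -5.6000)
M(D) = 53/5 - D - D³ (M(D) = 5 - ((D*D² - 28/5) + D) = 5 - ((D³ - 28/5) + D) = 5 - ((-28/5 + D³) + D) = 5 - (-28/5 + D + D³) = 5 + (28/5 - D - D³) = 53/5 - D - D³)
(-4*46)*M(7) = (-4*46)*(53/5 - 1*7 - 1*7³) = -184*(53/5 - 7 - 1*343) = -184*(53/5 - 7 - 343) = -184*(-1697/5) = 312248/5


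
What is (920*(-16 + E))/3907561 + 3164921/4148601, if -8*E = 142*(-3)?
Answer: 12509294423951/16210911472161 ≈ 0.77166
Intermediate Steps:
E = 213/4 (E = -71*(-3)/4 = -1/8*(-426) = 213/4 ≈ 53.250)
(920*(-16 + E))/3907561 + 3164921/4148601 = (920*(-16 + 213/4))/3907561 + 3164921/4148601 = (920*(149/4))*(1/3907561) + 3164921*(1/4148601) = 34270*(1/3907561) + 3164921/4148601 = 34270/3907561 + 3164921/4148601 = 12509294423951/16210911472161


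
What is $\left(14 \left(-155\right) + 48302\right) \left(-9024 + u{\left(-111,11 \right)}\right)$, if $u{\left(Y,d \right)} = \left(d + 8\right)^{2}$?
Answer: $-399641516$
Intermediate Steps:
$u{\left(Y,d \right)} = \left(8 + d\right)^{2}$
$\left(14 \left(-155\right) + 48302\right) \left(-9024 + u{\left(-111,11 \right)}\right) = \left(14 \left(-155\right) + 48302\right) \left(-9024 + \left(8 + 11\right)^{2}\right) = \left(-2170 + 48302\right) \left(-9024 + 19^{2}\right) = 46132 \left(-9024 + 361\right) = 46132 \left(-8663\right) = -399641516$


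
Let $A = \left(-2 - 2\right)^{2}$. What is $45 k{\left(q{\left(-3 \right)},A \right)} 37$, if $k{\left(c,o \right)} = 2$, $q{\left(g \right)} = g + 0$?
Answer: $3330$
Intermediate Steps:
$q{\left(g \right)} = g$
$A = 16$ ($A = \left(-4\right)^{2} = 16$)
$45 k{\left(q{\left(-3 \right)},A \right)} 37 = 45 \cdot 2 \cdot 37 = 90 \cdot 37 = 3330$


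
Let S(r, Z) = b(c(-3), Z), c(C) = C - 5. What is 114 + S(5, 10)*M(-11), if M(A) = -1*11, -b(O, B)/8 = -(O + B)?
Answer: -62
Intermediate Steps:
c(C) = -5 + C
b(O, B) = 8*B + 8*O (b(O, B) = -(-8)*(O + B) = -(-8)*(B + O) = -8*(-B - O) = 8*B + 8*O)
S(r, Z) = -64 + 8*Z (S(r, Z) = 8*Z + 8*(-5 - 3) = 8*Z + 8*(-8) = 8*Z - 64 = -64 + 8*Z)
M(A) = -11
114 + S(5, 10)*M(-11) = 114 + (-64 + 8*10)*(-11) = 114 + (-64 + 80)*(-11) = 114 + 16*(-11) = 114 - 176 = -62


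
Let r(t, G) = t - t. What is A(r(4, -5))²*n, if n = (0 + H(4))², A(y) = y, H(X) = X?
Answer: 0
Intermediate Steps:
r(t, G) = 0
n = 16 (n = (0 + 4)² = 4² = 16)
A(r(4, -5))²*n = 0²*16 = 0*16 = 0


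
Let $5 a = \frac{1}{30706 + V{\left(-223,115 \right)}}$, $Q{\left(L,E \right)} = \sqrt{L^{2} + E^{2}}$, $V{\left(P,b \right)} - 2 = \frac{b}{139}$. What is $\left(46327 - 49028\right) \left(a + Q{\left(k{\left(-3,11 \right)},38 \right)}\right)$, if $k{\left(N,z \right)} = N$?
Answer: $- \frac{375439}{21342635} - 2701 \sqrt{1453} \approx -1.0296 \cdot 10^{5}$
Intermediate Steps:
$V{\left(P,b \right)} = 2 + \frac{b}{139}$
$Q{\left(L,E \right)} = \sqrt{E^{2} + L^{2}}$
$a = \frac{139}{21342635}$ ($a = \frac{1}{5 \left(30706 + \left(2 + \frac{1}{139} \cdot 115\right)\right)} = \frac{1}{5 \left(30706 + \left(2 + \frac{115}{139}\right)\right)} = \frac{1}{5 \left(30706 + \frac{393}{139}\right)} = \frac{1}{5 \cdot \frac{4268527}{139}} = \frac{1}{5} \cdot \frac{139}{4268527} = \frac{139}{21342635} \approx 6.5128 \cdot 10^{-6}$)
$\left(46327 - 49028\right) \left(a + Q{\left(k{\left(-3,11 \right)},38 \right)}\right) = \left(46327 - 49028\right) \left(\frac{139}{21342635} + \sqrt{38^{2} + \left(-3\right)^{2}}\right) = - 2701 \left(\frac{139}{21342635} + \sqrt{1444 + 9}\right) = - 2701 \left(\frac{139}{21342635} + \sqrt{1453}\right) = - \frac{375439}{21342635} - 2701 \sqrt{1453}$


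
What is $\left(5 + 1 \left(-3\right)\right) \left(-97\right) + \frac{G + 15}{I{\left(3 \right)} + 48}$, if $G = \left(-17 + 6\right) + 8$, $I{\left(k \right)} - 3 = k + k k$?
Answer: $- \frac{4070}{21} \approx -193.81$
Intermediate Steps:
$I{\left(k \right)} = 3 + k + k^{2}$ ($I{\left(k \right)} = 3 + \left(k + k k\right) = 3 + \left(k + k^{2}\right) = 3 + k + k^{2}$)
$G = -3$ ($G = -11 + 8 = -3$)
$\left(5 + 1 \left(-3\right)\right) \left(-97\right) + \frac{G + 15}{I{\left(3 \right)} + 48} = \left(5 + 1 \left(-3\right)\right) \left(-97\right) + \frac{-3 + 15}{\left(3 + 3 + 3^{2}\right) + 48} = \left(5 - 3\right) \left(-97\right) + \frac{12}{\left(3 + 3 + 9\right) + 48} = 2 \left(-97\right) + \frac{12}{15 + 48} = -194 + \frac{12}{63} = -194 + 12 \cdot \frac{1}{63} = -194 + \frac{4}{21} = - \frac{4070}{21}$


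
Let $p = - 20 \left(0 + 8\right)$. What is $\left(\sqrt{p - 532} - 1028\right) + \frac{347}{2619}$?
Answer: $- \frac{2691985}{2619} + 2 i \sqrt{173} \approx -1027.9 + 26.306 i$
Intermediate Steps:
$p = -160$ ($p = \left(-20\right) 8 = -160$)
$\left(\sqrt{p - 532} - 1028\right) + \frac{347}{2619} = \left(\sqrt{-160 - 532} - 1028\right) + \frac{347}{2619} = \left(\sqrt{-692} - 1028\right) + 347 \cdot \frac{1}{2619} = \left(2 i \sqrt{173} - 1028\right) + \frac{347}{2619} = \left(-1028 + 2 i \sqrt{173}\right) + \frac{347}{2619} = - \frac{2691985}{2619} + 2 i \sqrt{173}$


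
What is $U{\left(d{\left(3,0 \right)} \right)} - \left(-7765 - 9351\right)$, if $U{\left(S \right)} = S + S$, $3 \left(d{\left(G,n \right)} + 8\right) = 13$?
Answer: $\frac{51326}{3} \approx 17109.0$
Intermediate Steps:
$d{\left(G,n \right)} = - \frac{11}{3}$ ($d{\left(G,n \right)} = -8 + \frac{1}{3} \cdot 13 = -8 + \frac{13}{3} = - \frac{11}{3}$)
$U{\left(S \right)} = 2 S$
$U{\left(d{\left(3,0 \right)} \right)} - \left(-7765 - 9351\right) = 2 \left(- \frac{11}{3}\right) - \left(-7765 - 9351\right) = - \frac{22}{3} - -17116 = - \frac{22}{3} + 17116 = \frac{51326}{3}$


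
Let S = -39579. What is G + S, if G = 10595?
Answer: -28984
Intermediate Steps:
G + S = 10595 - 39579 = -28984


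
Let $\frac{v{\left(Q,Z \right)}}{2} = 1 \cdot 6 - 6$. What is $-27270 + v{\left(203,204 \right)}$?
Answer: $-27270$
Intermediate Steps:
$v{\left(Q,Z \right)} = 0$ ($v{\left(Q,Z \right)} = 2 \left(1 \cdot 6 - 6\right) = 2 \left(6 - 6\right) = 2 \cdot 0 = 0$)
$-27270 + v{\left(203,204 \right)} = -27270 + 0 = -27270$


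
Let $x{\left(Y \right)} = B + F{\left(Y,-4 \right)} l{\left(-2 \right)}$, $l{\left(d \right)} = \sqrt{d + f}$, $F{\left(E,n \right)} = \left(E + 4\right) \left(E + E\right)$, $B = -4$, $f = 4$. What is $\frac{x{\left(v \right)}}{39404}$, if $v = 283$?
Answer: $- \frac{1}{9851} + \frac{81221 \sqrt{2}}{19702} \approx 5.83$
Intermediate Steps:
$F{\left(E,n \right)} = 2 E \left(4 + E\right)$ ($F{\left(E,n \right)} = \left(4 + E\right) 2 E = 2 E \left(4 + E\right)$)
$l{\left(d \right)} = \sqrt{4 + d}$ ($l{\left(d \right)} = \sqrt{d + 4} = \sqrt{4 + d}$)
$x{\left(Y \right)} = -4 + 2 Y \sqrt{2} \left(4 + Y\right)$ ($x{\left(Y \right)} = -4 + 2 Y \left(4 + Y\right) \sqrt{4 - 2} = -4 + 2 Y \left(4 + Y\right) \sqrt{2} = -4 + 2 Y \sqrt{2} \left(4 + Y\right)$)
$\frac{x{\left(v \right)}}{39404} = \frac{-4 + 2 \cdot 283 \sqrt{2} \left(4 + 283\right)}{39404} = \left(-4 + 2 \cdot 283 \sqrt{2} \cdot 287\right) \frac{1}{39404} = \left(-4 + 162442 \sqrt{2}\right) \frac{1}{39404} = - \frac{1}{9851} + \frac{81221 \sqrt{2}}{19702}$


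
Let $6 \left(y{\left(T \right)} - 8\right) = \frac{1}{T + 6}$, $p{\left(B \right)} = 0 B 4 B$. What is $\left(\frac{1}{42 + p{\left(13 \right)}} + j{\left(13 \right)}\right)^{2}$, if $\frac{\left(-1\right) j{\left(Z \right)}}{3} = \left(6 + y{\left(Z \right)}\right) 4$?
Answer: $\frac{17990588641}{636804} \approx 28251.0$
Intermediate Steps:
$p{\left(B \right)} = 0$ ($p{\left(B \right)} = 0 \cdot 4 B = 0 B = 0$)
$y{\left(T \right)} = 8 + \frac{1}{6 \left(6 + T\right)}$ ($y{\left(T \right)} = 8 + \frac{1}{6 \left(T + 6\right)} = 8 + \frac{1}{6 \left(6 + T\right)}$)
$j{\left(Z \right)} = -72 - \frac{2 \left(289 + 48 Z\right)}{6 + Z}$ ($j{\left(Z \right)} = - 3 \left(6 + \frac{289 + 48 Z}{6 \left(6 + Z\right)}\right) 4 = - 3 \left(24 + \frac{2 \left(289 + 48 Z\right)}{3 \left(6 + Z\right)}\right) = -72 - \frac{2 \left(289 + 48 Z\right)}{6 + Z}$)
$\left(\frac{1}{42 + p{\left(13 \right)}} + j{\left(13 \right)}\right)^{2} = \left(\frac{1}{42 + 0} + \frac{2 \left(-505 - 1092\right)}{6 + 13}\right)^{2} = \left(\frac{1}{42} + \frac{2 \left(-505 - 1092\right)}{19}\right)^{2} = \left(\frac{1}{42} + 2 \cdot \frac{1}{19} \left(-1597\right)\right)^{2} = \left(\frac{1}{42} - \frac{3194}{19}\right)^{2} = \left(- \frac{134129}{798}\right)^{2} = \frac{17990588641}{636804}$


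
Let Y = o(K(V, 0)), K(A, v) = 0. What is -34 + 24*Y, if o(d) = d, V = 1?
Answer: -34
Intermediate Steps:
Y = 0
-34 + 24*Y = -34 + 24*0 = -34 + 0 = -34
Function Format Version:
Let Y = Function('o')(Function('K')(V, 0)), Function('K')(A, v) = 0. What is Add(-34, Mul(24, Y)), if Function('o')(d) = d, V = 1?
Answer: -34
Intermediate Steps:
Y = 0
Add(-34, Mul(24, Y)) = Add(-34, Mul(24, 0)) = Add(-34, 0) = -34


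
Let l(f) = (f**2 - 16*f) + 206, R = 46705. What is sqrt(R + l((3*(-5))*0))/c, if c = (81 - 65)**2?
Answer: sqrt(46911)/256 ≈ 0.84605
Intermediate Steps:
l(f) = 206 + f**2 - 16*f
c = 256 (c = 16**2 = 256)
sqrt(R + l((3*(-5))*0))/c = sqrt(46705 + (206 + ((3*(-5))*0)**2 - 16*3*(-5)*0))/256 = sqrt(46705 + (206 + (-15*0)**2 - (-240)*0))*(1/256) = sqrt(46705 + (206 + 0**2 - 16*0))*(1/256) = sqrt(46705 + (206 + 0 + 0))*(1/256) = sqrt(46705 + 206)*(1/256) = sqrt(46911)*(1/256) = sqrt(46911)/256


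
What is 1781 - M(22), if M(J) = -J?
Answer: 1803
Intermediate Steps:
1781 - M(22) = 1781 - (-1)*22 = 1781 - 1*(-22) = 1781 + 22 = 1803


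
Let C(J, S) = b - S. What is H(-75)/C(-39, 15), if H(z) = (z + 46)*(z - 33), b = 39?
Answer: 261/2 ≈ 130.50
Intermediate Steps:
H(z) = (-33 + z)*(46 + z) (H(z) = (46 + z)*(-33 + z) = (-33 + z)*(46 + z))
C(J, S) = 39 - S
H(-75)/C(-39, 15) = (-1518 + (-75)**2 + 13*(-75))/(39 - 1*15) = (-1518 + 5625 - 975)/(39 - 15) = 3132/24 = 3132*(1/24) = 261/2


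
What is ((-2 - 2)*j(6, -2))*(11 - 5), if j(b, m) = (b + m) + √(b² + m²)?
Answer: -96 - 48*√10 ≈ -247.79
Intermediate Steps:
j(b, m) = b + m + √(b² + m²)
((-2 - 2)*j(6, -2))*(11 - 5) = ((-2 - 2)*(6 - 2 + √(6² + (-2)²)))*(11 - 5) = -4*(6 - 2 + √(36 + 4))*6 = -4*(6 - 2 + √40)*6 = -4*(6 - 2 + 2*√10)*6 = -4*(4 + 2*√10)*6 = (-16 - 8*√10)*6 = -96 - 48*√10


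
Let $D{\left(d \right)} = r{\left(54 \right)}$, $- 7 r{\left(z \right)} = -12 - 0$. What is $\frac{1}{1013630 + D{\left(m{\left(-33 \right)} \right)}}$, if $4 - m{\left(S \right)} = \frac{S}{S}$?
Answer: $\frac{7}{7095422} \approx 9.8655 \cdot 10^{-7}$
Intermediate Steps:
$r{\left(z \right)} = \frac{12}{7}$ ($r{\left(z \right)} = - \frac{-12 - 0}{7} = - \frac{-12 + 0}{7} = \left(- \frac{1}{7}\right) \left(-12\right) = \frac{12}{7}$)
$m{\left(S \right)} = 3$ ($m{\left(S \right)} = 4 - \frac{S}{S} = 4 - 1 = 3$)
$D{\left(d \right)} = \frac{12}{7}$
$\frac{1}{1013630 + D{\left(m{\left(-33 \right)} \right)}} = \frac{1}{1013630 + \frac{12}{7}} = \frac{1}{\frac{7095422}{7}} = \frac{7}{7095422}$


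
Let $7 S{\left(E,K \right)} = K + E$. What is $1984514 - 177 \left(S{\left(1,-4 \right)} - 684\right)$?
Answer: $\frac{14739605}{7} \approx 2.1057 \cdot 10^{6}$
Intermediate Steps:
$S{\left(E,K \right)} = \frac{E}{7} + \frac{K}{7}$ ($S{\left(E,K \right)} = \frac{K + E}{7} = \frac{E + K}{7} = \frac{E}{7} + \frac{K}{7}$)
$1984514 - 177 \left(S{\left(1,-4 \right)} - 684\right) = 1984514 - 177 \left(\left(\frac{1}{7} \cdot 1 + \frac{1}{7} \left(-4\right)\right) - 684\right) = 1984514 - 177 \left(\left(\frac{1}{7} - \frac{4}{7}\right) - 684\right) = 1984514 - 177 \left(- \frac{3}{7} - 684\right) = 1984514 - 177 \left(- \frac{4791}{7}\right) = 1984514 - - \frac{848007}{7} = 1984514 + \frac{848007}{7} = \frac{14739605}{7}$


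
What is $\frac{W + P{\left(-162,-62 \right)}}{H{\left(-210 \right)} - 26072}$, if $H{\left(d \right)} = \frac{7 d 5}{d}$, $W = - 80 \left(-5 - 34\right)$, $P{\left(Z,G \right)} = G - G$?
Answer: $- \frac{1040}{8679} \approx -0.11983$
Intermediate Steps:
$P{\left(Z,G \right)} = 0$
$W = 3120$ ($W = \left(-80\right) \left(-39\right) = 3120$)
$H{\left(d \right)} = 35$ ($H{\left(d \right)} = \frac{35 d}{d} = 35$)
$\frac{W + P{\left(-162,-62 \right)}}{H{\left(-210 \right)} - 26072} = \frac{3120 + 0}{35 - 26072} = \frac{3120}{-26037} = 3120 \left(- \frac{1}{26037}\right) = - \frac{1040}{8679}$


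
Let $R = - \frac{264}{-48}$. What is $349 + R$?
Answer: $\frac{709}{2} \approx 354.5$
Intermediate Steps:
$R = \frac{11}{2}$ ($R = \left(-264\right) \left(- \frac{1}{48}\right) = \frac{11}{2} \approx 5.5$)
$349 + R = 349 + \frac{11}{2} = \frac{709}{2}$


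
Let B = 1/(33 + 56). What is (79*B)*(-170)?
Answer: -13430/89 ≈ -150.90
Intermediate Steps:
B = 1/89 ≈ 0.011236
(79*B)*(-170) = (79*(1/89))*(-170) = (79/89)*(-170) = -13430/89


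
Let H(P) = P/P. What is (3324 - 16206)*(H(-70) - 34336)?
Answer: 442303470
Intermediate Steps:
H(P) = 1
(3324 - 16206)*(H(-70) - 34336) = (3324 - 16206)*(1 - 34336) = -12882*(-34335) = 442303470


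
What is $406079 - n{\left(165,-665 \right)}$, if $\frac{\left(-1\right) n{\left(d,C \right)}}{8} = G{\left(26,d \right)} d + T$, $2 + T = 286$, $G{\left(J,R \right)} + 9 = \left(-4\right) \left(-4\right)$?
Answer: $417591$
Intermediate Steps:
$G{\left(J,R \right)} = 7$ ($G{\left(J,R \right)} = -9 - -16 = -9 + 16 = 7$)
$T = 284$ ($T = -2 + 286 = 284$)
$n{\left(d,C \right)} = -2272 - 56 d$ ($n{\left(d,C \right)} = - 8 \left(7 d + 284\right) = - 8 \left(284 + 7 d\right) = -2272 - 56 d$)
$406079 - n{\left(165,-665 \right)} = 406079 - \left(-2272 - 9240\right) = 406079 - -11512 = 406079 + 11512 = 417591$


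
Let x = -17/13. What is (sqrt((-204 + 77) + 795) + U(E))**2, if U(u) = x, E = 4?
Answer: 113181/169 - 68*sqrt(167)/13 ≈ 602.11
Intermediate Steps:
x = -17/13 (x = -17*1/13 = -17/13 ≈ -1.3077)
U(u) = -17/13
(sqrt((-204 + 77) + 795) + U(E))**2 = (sqrt((-204 + 77) + 795) - 17/13)**2 = (sqrt(-127 + 795) - 17/13)**2 = (sqrt(668) - 17/13)**2 = (2*sqrt(167) - 17/13)**2 = (-17/13 + 2*sqrt(167))**2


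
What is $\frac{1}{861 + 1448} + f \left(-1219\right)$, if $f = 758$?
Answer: $- \frac{2133520617}{2309} \approx -9.24 \cdot 10^{5}$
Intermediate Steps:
$\frac{1}{861 + 1448} + f \left(-1219\right) = \frac{1}{861 + 1448} + 758 \left(-1219\right) = \frac{1}{2309} - 924002 = - \frac{2133520617}{2309}$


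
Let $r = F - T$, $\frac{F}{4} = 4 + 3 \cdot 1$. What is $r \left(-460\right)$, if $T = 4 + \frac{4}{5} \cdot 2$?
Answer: $-10304$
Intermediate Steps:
$T = \frac{28}{5}$ ($T = 4 + 4 \cdot \frac{1}{5} \cdot 2 = 4 + \frac{4}{5} \cdot 2 = 4 + \frac{8}{5} = \frac{28}{5} \approx 5.6$)
$F = 28$ ($F = 4 \left(4 + 3 \cdot 1\right) = 4 \left(4 + 3\right) = 4 \cdot 7 = 28$)
$r = \frac{112}{5}$ ($r = 28 - \frac{28}{5} = \frac{112}{5} \approx 22.4$)
$r \left(-460\right) = \frac{112}{5} \left(-460\right) = -10304$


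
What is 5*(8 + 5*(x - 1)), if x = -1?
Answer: -10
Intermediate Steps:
5*(8 + 5*(x - 1)) = 5*(8 + 5*(-1 - 1)) = 5*(8 + 5*(-2)) = 5*(8 - 10) = 5*(-2) = -10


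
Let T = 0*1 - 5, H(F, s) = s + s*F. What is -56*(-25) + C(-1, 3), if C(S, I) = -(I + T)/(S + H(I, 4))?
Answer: 21002/15 ≈ 1400.1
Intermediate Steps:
H(F, s) = s + F*s
T = -5 (T = 0 - 5 = -5)
C(S, I) = -(-5 + I)/(4 + S + 4*I) (C(S, I) = -(I - 5)/(S + 4*(1 + I)) = -(-5 + I)/(S + (4 + 4*I)) = -(-5 + I)/(4 + S + 4*I))
-56*(-25) + C(-1, 3) = -56*(-25) + (5 - 1*3)/(4 - 1 + 4*3) = 1400 + (5 - 3)/(4 - 1 + 12) = 1400 + 2/15 = 21002/15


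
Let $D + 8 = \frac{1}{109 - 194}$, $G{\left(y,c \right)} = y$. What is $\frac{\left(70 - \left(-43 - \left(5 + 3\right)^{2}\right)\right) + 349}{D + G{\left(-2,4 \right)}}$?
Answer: $- \frac{44710}{851} \approx -52.538$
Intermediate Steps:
$D = - \frac{681}{85}$ ($D = -8 + \frac{1}{109 - 194} = -8 + \frac{1}{-85} = -8 - \frac{1}{85} = - \frac{681}{85} \approx -8.0118$)
$\frac{\left(70 - \left(-43 - \left(5 + 3\right)^{2}\right)\right) + 349}{D + G{\left(-2,4 \right)}} = \frac{\left(70 - \left(-43 - \left(5 + 3\right)^{2}\right)\right) + 349}{- \frac{681}{85} - 2} = \frac{\left(70 + \left(\left(8^{2} + 65\right) + \left(-31 + 9\right)\right)\right) + 349}{- \frac{851}{85}} = \left(\left(70 + \left(\left(64 + 65\right) - 22\right)\right) + 349\right) \left(- \frac{85}{851}\right) = \left(\left(70 + \left(129 - 22\right)\right) + 349\right) \left(- \frac{85}{851}\right) = \left(\left(70 + 107\right) + 349\right) \left(- \frac{85}{851}\right) = \left(177 + 349\right) \left(- \frac{85}{851}\right) = 526 \left(- \frac{85}{851}\right) = - \frac{44710}{851}$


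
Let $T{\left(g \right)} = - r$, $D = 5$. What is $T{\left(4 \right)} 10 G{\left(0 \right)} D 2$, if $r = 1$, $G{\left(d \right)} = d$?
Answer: $0$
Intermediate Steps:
$T{\left(g \right)} = -1$ ($T{\left(g \right)} = \left(-1\right) 1 = -1$)
$T{\left(4 \right)} 10 G{\left(0 \right)} D 2 = \left(-1\right) 10 \cdot 0 \cdot 5 \cdot 2 = - 10 \cdot 0 \cdot 2 = \left(-10\right) 0 = 0$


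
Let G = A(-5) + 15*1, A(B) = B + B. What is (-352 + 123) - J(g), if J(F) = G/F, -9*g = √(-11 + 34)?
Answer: -229 + 45*√23/23 ≈ -219.62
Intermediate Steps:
g = -√23/9 (g = -√(-11 + 34)/9 = -√23/9 ≈ -0.53287)
A(B) = 2*B
G = 5 (G = 2*(-5) + 15*1 = -10 + 15 = 5)
J(F) = 5/F
(-352 + 123) - J(g) = (-352 + 123) - 5/((-√23/9)) = -229 - 5*(-9*√23/23) = -229 - (-45)*√23/23 = -229 + 45*√23/23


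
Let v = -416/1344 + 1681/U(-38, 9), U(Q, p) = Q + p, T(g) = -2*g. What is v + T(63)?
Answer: -224447/1218 ≈ -184.28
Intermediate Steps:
v = -70979/1218 (v = -416/1344 + 1681/(-38 + 9) = -416*1/1344 + 1681/(-29) = -13/42 + 1681*(-1/29) = -13/42 - 1681/29 = -70979/1218 ≈ -58.275)
v + T(63) = -70979/1218 - 2*63 = -70979/1218 - 126 = -224447/1218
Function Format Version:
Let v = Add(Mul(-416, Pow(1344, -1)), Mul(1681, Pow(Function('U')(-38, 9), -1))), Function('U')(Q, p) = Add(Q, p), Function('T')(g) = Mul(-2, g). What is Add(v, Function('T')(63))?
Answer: Rational(-224447, 1218) ≈ -184.28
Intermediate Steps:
v = Rational(-70979, 1218) (v = Add(Mul(-416, Pow(1344, -1)), Mul(1681, Pow(Add(-38, 9), -1))) = Add(Mul(-416, Rational(1, 1344)), Mul(1681, Pow(-29, -1))) = Add(Rational(-13, 42), Mul(1681, Rational(-1, 29))) = Add(Rational(-13, 42), Rational(-1681, 29)) = Rational(-70979, 1218) ≈ -58.275)
Add(v, Function('T')(63)) = Add(Rational(-70979, 1218), Mul(-2, 63)) = Add(Rational(-70979, 1218), -126) = Rational(-224447, 1218)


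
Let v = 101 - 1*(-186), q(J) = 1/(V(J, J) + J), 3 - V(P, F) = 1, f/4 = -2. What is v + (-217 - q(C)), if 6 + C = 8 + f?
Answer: 281/4 ≈ 70.250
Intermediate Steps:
f = -8 (f = 4*(-2) = -8)
V(P, F) = 2 (V(P, F) = 3 - 1*1 = 3 - 1 = 2)
C = -6 (C = -6 + (8 - 8) = -6 + 0 = -6)
q(J) = 1/(2 + J)
v = 287 (v = 101 + 186 = 287)
v + (-217 - q(C)) = 287 + (-217 - 1/(2 - 6)) = 287 + (-217 - 1/(-4)) = 287 + (-217 - 1*(-¼)) = 287 + (-217 + ¼) = 287 - 867/4 = 281/4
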